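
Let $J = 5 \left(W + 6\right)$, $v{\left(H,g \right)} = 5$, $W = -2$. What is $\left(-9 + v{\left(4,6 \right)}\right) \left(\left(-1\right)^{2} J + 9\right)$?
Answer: $-116$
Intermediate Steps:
$J = 20$ ($J = 5 \left(-2 + 6\right) = 5 \cdot 4 = 20$)
$\left(-9 + v{\left(4,6 \right)}\right) \left(\left(-1\right)^{2} J + 9\right) = \left(-9 + 5\right) \left(\left(-1\right)^{2} \cdot 20 + 9\right) = - 4 \left(1 \cdot 20 + 9\right) = - 4 \left(20 + 9\right) = \left(-4\right) 29 = -116$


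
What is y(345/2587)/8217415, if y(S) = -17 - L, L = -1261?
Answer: 1244/8217415 ≈ 0.00015139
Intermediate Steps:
y(S) = 1244 (y(S) = -17 - 1*(-1261) = -17 + 1261 = 1244)
y(345/2587)/8217415 = 1244/8217415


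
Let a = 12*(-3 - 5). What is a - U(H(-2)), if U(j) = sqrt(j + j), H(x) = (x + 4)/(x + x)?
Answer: -96 - I ≈ -96.0 - 1.0*I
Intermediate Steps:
H(x) = (4 + x)/(2*x) (H(x) = (4 + x)/((2*x)) = (4 + x)*(1/(2*x)) = (4 + x)/(2*x))
U(j) = sqrt(2)*sqrt(j) (U(j) = sqrt(2*j) = sqrt(2)*sqrt(j))
a = -96 (a = 12*(-8) = -96)
a - U(H(-2)) = -96 - sqrt(2)*sqrt((1/2)*(4 - 2)/(-2)) = -96 - sqrt(2)*sqrt((1/2)*(-1/2)*2) = -96 - sqrt(2)*sqrt(-1/2) = -96 - sqrt(2)*I*sqrt(2)/2 = -96 - I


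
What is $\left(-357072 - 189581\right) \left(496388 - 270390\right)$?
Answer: $-123542484694$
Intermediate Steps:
$\left(-357072 - 189581\right) \left(496388 - 270390\right) = \left(-546653\right) 225998 = -123542484694$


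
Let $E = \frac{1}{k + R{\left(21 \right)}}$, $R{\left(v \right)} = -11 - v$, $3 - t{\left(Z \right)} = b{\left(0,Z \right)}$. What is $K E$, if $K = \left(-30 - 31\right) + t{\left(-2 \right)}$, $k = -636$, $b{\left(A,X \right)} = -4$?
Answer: $\frac{27}{334} \approx 0.080838$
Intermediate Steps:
$t{\left(Z \right)} = 7$ ($t{\left(Z \right)} = 3 - -4 = 3 + 4 = 7$)
$K = -54$ ($K = \left(-30 - 31\right) + 7 = -61 + 7 = -54$)
$E = - \frac{1}{668}$ ($E = \frac{1}{-636 - 32} = \frac{1}{-668} = - \frac{1}{668} \approx -0.001497$)
$K E = \left(-54\right) \left(- \frac{1}{668}\right) = \frac{27}{334}$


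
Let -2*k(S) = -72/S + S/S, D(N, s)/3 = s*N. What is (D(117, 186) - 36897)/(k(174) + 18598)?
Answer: 1646562/1078667 ≈ 1.5265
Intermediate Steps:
D(N, s) = 3*N*s (D(N, s) = 3*(s*N) = 3*(N*s) = 3*N*s)
k(S) = -½ + 36/S (k(S) = -(-72/S + S/S)/2 = -(-72/S + 1)/2 = -(1 - 72/S)/2 = -½ + 36/S)
(D(117, 186) - 36897)/(k(174) + 18598) = (3*117*186 - 36897)/((½)*(72 - 1*174)/174 + 18598) = (65286 - 36897)/((½)*(1/174)*(72 - 174) + 18598) = 28389/((½)*(1/174)*(-102) + 18598) = 28389/(-17/58 + 18598) = 28389/(1078667/58) = 28389*(58/1078667) = 1646562/1078667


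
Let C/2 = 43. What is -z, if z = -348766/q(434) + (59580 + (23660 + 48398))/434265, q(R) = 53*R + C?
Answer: 1902789857/128542440 ≈ 14.803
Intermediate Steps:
C = 86 (C = 2*43 = 86)
q(R) = 86 + 53*R (q(R) = 53*R + 86 = 86 + 53*R)
z = -1902789857/128542440 (z = -348766/(86 + 53*434) + (59580 + (23660 + 48398))/434265 = -348766/(86 + 23002) + (59580 + 72058)*(1/434265) = -348766/23088 + 131638*(1/434265) = -348766*1/23088 + 10126/33405 = -174383/11544 + 10126/33405 = -1902789857/128542440 ≈ -14.803)
-z = -1*(-1902789857/128542440) = 1902789857/128542440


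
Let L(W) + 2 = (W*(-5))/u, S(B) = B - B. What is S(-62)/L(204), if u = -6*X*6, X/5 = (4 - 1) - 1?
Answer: 0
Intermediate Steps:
S(B) = 0
X = 10 (X = 5*((4 - 1) - 1) = 5*(3 - 1) = 5*2 = 10)
u = -360 (u = -6*10*6 = -60*6 = -360)
L(W) = -2 + W/72 (L(W) = -2 + (W*(-5))/(-360) = -2 - 5*W*(-1/360) = -2 + W/72)
S(-62)/L(204) = 0/(-2 + (1/72)*204) = 0/(-2 + 17/6) = 0/(⅚) = 0*(6/5) = 0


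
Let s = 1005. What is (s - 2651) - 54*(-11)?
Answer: -1052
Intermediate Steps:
(s - 2651) - 54*(-11) = (1005 - 2651) - 54*(-11) = -1646 + 594 = -1052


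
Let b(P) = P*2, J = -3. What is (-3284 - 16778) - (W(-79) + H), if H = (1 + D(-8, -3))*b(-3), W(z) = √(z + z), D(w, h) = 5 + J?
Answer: -20044 - I*√158 ≈ -20044.0 - 12.57*I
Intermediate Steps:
D(w, h) = 2 (D(w, h) = 5 - 3 = 2)
b(P) = 2*P
W(z) = √2*√z (W(z) = √(2*z) = √2*√z)
H = -18 (H = (1 + 2)*(2*(-3)) = 3*(-6) = -18)
(-3284 - 16778) - (W(-79) + H) = (-3284 - 16778) - (√2*√(-79) - 18) = -20062 - (√2*(I*√79) - 18) = -20062 - (I*√158 - 18) = -20062 - (-18 + I*√158) = -20062 + (18 - I*√158) = -20044 - I*√158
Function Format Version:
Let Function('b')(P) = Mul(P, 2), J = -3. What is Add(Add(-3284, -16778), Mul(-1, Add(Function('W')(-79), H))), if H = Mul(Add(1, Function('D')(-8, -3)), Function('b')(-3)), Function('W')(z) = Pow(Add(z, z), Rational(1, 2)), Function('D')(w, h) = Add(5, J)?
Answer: Add(-20044, Mul(-1, I, Pow(158, Rational(1, 2)))) ≈ Add(-20044., Mul(-12.570, I))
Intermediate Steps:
Function('D')(w, h) = 2 (Function('D')(w, h) = Add(5, -3) = 2)
Function('b')(P) = Mul(2, P)
Function('W')(z) = Mul(Pow(2, Rational(1, 2)), Pow(z, Rational(1, 2))) (Function('W')(z) = Pow(Mul(2, z), Rational(1, 2)) = Mul(Pow(2, Rational(1, 2)), Pow(z, Rational(1, 2))))
H = -18 (H = Mul(Add(1, 2), Mul(2, -3)) = Mul(3, -6) = -18)
Add(Add(-3284, -16778), Mul(-1, Add(Function('W')(-79), H))) = Add(Add(-3284, -16778), Mul(-1, Add(Mul(Pow(2, Rational(1, 2)), Pow(-79, Rational(1, 2))), -18))) = Add(-20062, Mul(-1, Add(Mul(Pow(2, Rational(1, 2)), Mul(I, Pow(79, Rational(1, 2)))), -18))) = Add(-20062, Mul(-1, Add(Mul(I, Pow(158, Rational(1, 2))), -18))) = Add(-20062, Mul(-1, Add(-18, Mul(I, Pow(158, Rational(1, 2)))))) = Add(-20062, Add(18, Mul(-1, I, Pow(158, Rational(1, 2))))) = Add(-20044, Mul(-1, I, Pow(158, Rational(1, 2))))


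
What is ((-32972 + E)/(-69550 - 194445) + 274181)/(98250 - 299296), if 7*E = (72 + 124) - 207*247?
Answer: -253338586701/185762985695 ≈ -1.3638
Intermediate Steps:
E = -50933/7 (E = ((72 + 124) - 207*247)/7 = (196 - 51129)/7 = (1/7)*(-50933) = -50933/7 ≈ -7276.1)
((-32972 + E)/(-69550 - 194445) + 274181)/(98250 - 299296) = ((-32972 - 50933/7)/(-69550 - 194445) + 274181)/(98250 - 299296) = (-281737/7/(-263995) + 274181)/(-201046) = (-281737/7*(-1/263995) + 274181)*(-1/201046) = (281737/1847965 + 274181)*(-1/201046) = (506677173402/1847965)*(-1/201046) = -253338586701/185762985695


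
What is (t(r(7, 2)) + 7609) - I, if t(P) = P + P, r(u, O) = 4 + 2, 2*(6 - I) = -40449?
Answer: -25219/2 ≈ -12610.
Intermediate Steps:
I = 40461/2 (I = 6 - 1/2*(-40449) = 6 + 40449/2 = 40461/2 ≈ 20231.)
r(u, O) = 6
t(P) = 2*P
(t(r(7, 2)) + 7609) - I = (2*6 + 7609) - 1*40461/2 = (12 + 7609) - 40461/2 = 7621 - 40461/2 = -25219/2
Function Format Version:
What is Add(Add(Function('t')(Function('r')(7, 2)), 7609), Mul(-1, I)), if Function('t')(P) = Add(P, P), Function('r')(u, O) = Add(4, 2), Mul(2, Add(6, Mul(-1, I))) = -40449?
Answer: Rational(-25219, 2) ≈ -12610.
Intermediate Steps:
I = Rational(40461, 2) (I = Add(6, Mul(Rational(-1, 2), -40449)) = Add(6, Rational(40449, 2)) = Rational(40461, 2) ≈ 20231.)
Function('r')(u, O) = 6
Function('t')(P) = Mul(2, P)
Add(Add(Function('t')(Function('r')(7, 2)), 7609), Mul(-1, I)) = Add(Add(Mul(2, 6), 7609), Mul(-1, Rational(40461, 2))) = Add(Add(12, 7609), Rational(-40461, 2)) = Add(7621, Rational(-40461, 2)) = Rational(-25219, 2)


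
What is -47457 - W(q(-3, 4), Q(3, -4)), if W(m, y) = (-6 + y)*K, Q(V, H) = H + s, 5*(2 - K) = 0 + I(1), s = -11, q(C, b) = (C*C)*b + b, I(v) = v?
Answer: -237096/5 ≈ -47419.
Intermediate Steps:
q(C, b) = b + b*C² (q(C, b) = C²*b + b = b*C² + b = b + b*C²)
K = 9/5 (K = 2 - (0 + 1)/5 = 2 - ⅕*1 = 2 - ⅕ = 9/5 ≈ 1.8000)
Q(V, H) = -11 + H (Q(V, H) = H - 11 = -11 + H)
W(m, y) = -54/5 + 9*y/5 (W(m, y) = (-6 + y)*(9/5) = -54/5 + 9*y/5)
-47457 - W(q(-3, 4), Q(3, -4)) = -47457 - (-54/5 + 9*(-11 - 4)/5) = -47457 - (-54/5 + (9/5)*(-15)) = -47457 - (-54/5 - 27) = -47457 - 1*(-189/5) = -47457 + 189/5 = -237096/5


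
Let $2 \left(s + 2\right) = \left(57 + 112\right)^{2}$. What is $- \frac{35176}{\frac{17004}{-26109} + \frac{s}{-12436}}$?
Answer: $\frac{7614232698816}{389506067} \approx 19548.0$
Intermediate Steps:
$s = \frac{28557}{2}$ ($s = -2 + \frac{\left(57 + 112\right)^{2}}{2} = -2 + \frac{169^{2}}{2} = -2 + \frac{1}{2} \cdot 28561 = -2 + \frac{28561}{2} = \frac{28557}{2} \approx 14279.0$)
$- \frac{35176}{\frac{17004}{-26109} + \frac{s}{-12436}} = - \frac{35176}{\frac{17004}{-26109} + \frac{28557}{2 \left(-12436\right)}} = - \frac{35176}{17004 \left(- \frac{1}{26109}\right) + \frac{28557}{2} \left(- \frac{1}{12436}\right)} = - \frac{35176}{- \frac{5668}{8703} - \frac{28557}{24872}} = - \frac{35176}{- \frac{389506067}{216461016}} = \left(-35176\right) \left(- \frac{216461016}{389506067}\right) = \frac{7614232698816}{389506067}$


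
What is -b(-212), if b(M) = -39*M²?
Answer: 1752816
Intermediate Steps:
-b(-212) = -(-39)*(-212)² = -(-39)*44944 = -1*(-1752816) = 1752816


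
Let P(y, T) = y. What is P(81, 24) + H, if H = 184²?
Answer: 33937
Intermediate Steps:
H = 33856
P(81, 24) + H = 81 + 33856 = 33937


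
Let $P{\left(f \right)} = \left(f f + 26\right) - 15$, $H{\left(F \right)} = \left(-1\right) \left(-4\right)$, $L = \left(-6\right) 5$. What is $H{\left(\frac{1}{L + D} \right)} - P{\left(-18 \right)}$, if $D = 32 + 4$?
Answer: $-331$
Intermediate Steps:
$L = -30$
$D = 36$
$H{\left(F \right)} = 4$
$P{\left(f \right)} = 11 + f^{2}$ ($P{\left(f \right)} = \left(f^{2} + 26\right) - 15 = \left(26 + f^{2}\right) - 15 = 11 + f^{2}$)
$H{\left(\frac{1}{L + D} \right)} - P{\left(-18 \right)} = 4 - \left(11 + \left(-18\right)^{2}\right) = 4 - \left(11 + 324\right) = 4 - 335 = -331$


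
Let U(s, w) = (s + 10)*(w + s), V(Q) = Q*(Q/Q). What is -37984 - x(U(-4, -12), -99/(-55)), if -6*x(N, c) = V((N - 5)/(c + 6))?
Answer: -8888761/234 ≈ -37986.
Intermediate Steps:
V(Q) = Q (V(Q) = Q*1 = Q)
U(s, w) = (10 + s)*(s + w)
x(N, c) = -(-5 + N)/(6*(6 + c)) (x(N, c) = -(N - 5)/(6*(c + 6)) = -(-5 + N)/(6*(6 + c)))
-37984 - x(U(-4, -12), -99/(-55)) = -37984 - (5 - ((-4)**2 + 10*(-4) + 10*(-12) - 4*(-12)))/(6*(6 - 99/(-55))) = -37984 - (5 - (16 - 40 - 120 + 48))/(6*(6 - 99*(-1/55))) = -37984 - (5 - 1*(-96))/(6*(6 + 9/5)) = -37984 - (5 + 96)/(6*39/5) = -37984 - 5*101/(6*39) = -37984 - 1*505/234 = -37984 - 505/234 = -8888761/234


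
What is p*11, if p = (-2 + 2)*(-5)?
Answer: 0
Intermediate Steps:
p = 0 (p = 0*(-5) = 0)
p*11 = 0*11 = 0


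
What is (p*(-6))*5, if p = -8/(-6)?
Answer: -40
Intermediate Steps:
p = 4/3 (p = -8*(-1/6) = 4/3 ≈ 1.3333)
(p*(-6))*5 = ((4/3)*(-6))*5 = -8*5 = -40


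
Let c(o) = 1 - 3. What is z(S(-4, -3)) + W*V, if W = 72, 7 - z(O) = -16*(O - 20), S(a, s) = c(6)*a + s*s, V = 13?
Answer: 895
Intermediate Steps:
c(o) = -2
S(a, s) = s**2 - 2*a (S(a, s) = -2*a + s*s = -2*a + s**2 = s**2 - 2*a)
z(O) = -313 + 16*O (z(O) = 7 - (-16)*(O - 20) = 7 - (-16)*(-20 + O) = 7 - (320 - 16*O) = 7 + (-320 + 16*O) = -313 + 16*O)
z(S(-4, -3)) + W*V = (-313 + 16*((-3)**2 - 2*(-4))) + 72*13 = (-313 + 16*(9 + 8)) + 936 = (-313 + 16*17) + 936 = (-313 + 272) + 936 = -41 + 936 = 895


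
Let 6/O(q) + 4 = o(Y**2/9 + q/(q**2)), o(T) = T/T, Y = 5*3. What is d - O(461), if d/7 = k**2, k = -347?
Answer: 842865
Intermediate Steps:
Y = 15
d = 842863 (d = 7*(-347)**2 = 7*120409 = 842863)
o(T) = 1
O(q) = -2 (O(q) = 6/(-4 + 1) = 6/(-3) = 6*(-1/3) = -2)
d - O(461) = 842863 - 1*(-2) = 842863 + 2 = 842865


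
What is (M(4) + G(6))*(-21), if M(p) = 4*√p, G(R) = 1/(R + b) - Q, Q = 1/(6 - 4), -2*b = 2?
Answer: -1617/10 ≈ -161.70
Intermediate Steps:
b = -1 (b = -½*2 = -1)
Q = ½ (Q = 1/2 = ½ ≈ 0.50000)
G(R) = -½ + 1/(-1 + R) (G(R) = 1/(R - 1) - 1*½ = 1/(-1 + R) - ½ = -½ + 1/(-1 + R))
(M(4) + G(6))*(-21) = (4*√4 + (3 - 1*6)/(2*(-1 + 6)))*(-21) = (4*2 + (½)*(3 - 6)/5)*(-21) = (8 + (½)*(⅕)*(-3))*(-21) = (8 - 3/10)*(-21) = (77/10)*(-21) = -1617/10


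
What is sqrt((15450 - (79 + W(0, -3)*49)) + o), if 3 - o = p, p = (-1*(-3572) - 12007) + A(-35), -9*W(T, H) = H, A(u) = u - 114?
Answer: 65*sqrt(51)/3 ≈ 154.73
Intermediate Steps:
A(u) = -114 + u
W(T, H) = -H/9
p = -8584 (p = (-1*(-3572) - 12007) + (-114 - 35) = (3572 - 12007) - 149 = -8435 - 149 = -8584)
o = 8587 (o = 3 - 1*(-8584) = 3 + 8584 = 8587)
sqrt((15450 - (79 + W(0, -3)*49)) + o) = sqrt((15450 - (79 - 1/9*(-3)*49)) + 8587) = sqrt((15450 - (79 + (1/3)*49)) + 8587) = sqrt((15450 - (79 + 49/3)) + 8587) = sqrt((15450 - 1*286/3) + 8587) = sqrt((15450 - 286/3) + 8587) = sqrt(46064/3 + 8587) = sqrt(71825/3) = 65*sqrt(51)/3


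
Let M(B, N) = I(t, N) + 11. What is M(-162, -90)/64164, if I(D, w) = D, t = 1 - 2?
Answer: 5/32082 ≈ 0.00015585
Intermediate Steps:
t = -1
M(B, N) = 10 (M(B, N) = -1 + 11 = 10)
M(-162, -90)/64164 = 10/64164 = 10*(1/64164) = 5/32082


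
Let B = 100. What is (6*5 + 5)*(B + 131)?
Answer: 8085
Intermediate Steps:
(6*5 + 5)*(B + 131) = (6*5 + 5)*(100 + 131) = (30 + 5)*231 = 35*231 = 8085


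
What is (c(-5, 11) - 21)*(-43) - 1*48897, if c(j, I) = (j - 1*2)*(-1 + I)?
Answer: -44984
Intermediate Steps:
c(j, I) = (-1 + I)*(-2 + j) (c(j, I) = (j - 2)*(-1 + I) = (-2 + j)*(-1 + I) = (-1 + I)*(-2 + j))
(c(-5, 11) - 21)*(-43) - 1*48897 = ((2 - 1*(-5) - 2*11 + 11*(-5)) - 21)*(-43) - 1*48897 = ((2 + 5 - 22 - 55) - 21)*(-43) - 48897 = (-70 - 21)*(-43) - 48897 = -91*(-43) - 48897 = 3913 - 48897 = -44984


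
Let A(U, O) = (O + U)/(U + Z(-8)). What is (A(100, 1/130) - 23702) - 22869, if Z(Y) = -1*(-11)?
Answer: -672006529/14430 ≈ -46570.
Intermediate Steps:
Z(Y) = 11
A(U, O) = (O + U)/(11 + U) (A(U, O) = (O + U)/(U + 11) = (O + U)/(11 + U))
(A(100, 1/130) - 23702) - 22869 = ((1/130 + 100)/(11 + 100) - 23702) - 22869 = ((1/130 + 100)/111 - 23702) - 22869 = ((1/111)*(13001/130) - 23702) - 22869 = (13001/14430 - 23702) - 22869 = -342006859/14430 - 22869 = -672006529/14430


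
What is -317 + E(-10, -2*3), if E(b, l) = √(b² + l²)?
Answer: -317 + 2*√34 ≈ -305.34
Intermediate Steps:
-317 + E(-10, -2*3) = -317 + √((-10)² + (-2*3)²) = -317 + √(100 + (-6)²) = -317 + √(100 + 36) = -317 + √136 = -317 + 2*√34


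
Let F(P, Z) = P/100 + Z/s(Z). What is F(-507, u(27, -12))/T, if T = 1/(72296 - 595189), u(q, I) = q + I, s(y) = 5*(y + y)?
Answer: 259877821/100 ≈ 2.5988e+6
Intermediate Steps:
s(y) = 10*y (s(y) = 5*(2*y) = 10*y)
u(q, I) = I + q
F(P, Z) = ⅒ + P/100 (F(P, Z) = P/100 + Z/((10*Z)) = P*(1/100) + Z*(1/(10*Z)) = P/100 + ⅒ = ⅒ + P/100)
T = -1/522893 (T = 1/(-522893) = -1/522893 ≈ -1.9124e-6)
F(-507, u(27, -12))/T = (⅒ + (1/100)*(-507))/(-1/522893) = (⅒ - 507/100)*(-522893) = -497/100*(-522893) = 259877821/100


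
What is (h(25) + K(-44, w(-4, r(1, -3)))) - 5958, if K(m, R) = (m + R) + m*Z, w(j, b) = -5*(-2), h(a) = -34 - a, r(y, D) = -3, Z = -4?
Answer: -5875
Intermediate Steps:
w(j, b) = 10
K(m, R) = R - 3*m (K(m, R) = (m + R) + m*(-4) = (R + m) - 4*m = R - 3*m)
(h(25) + K(-44, w(-4, r(1, -3)))) - 5958 = ((-34 - 1*25) + (10 - 3*(-44))) - 5958 = ((-34 - 25) + (10 + 132)) - 5958 = (-59 + 142) - 5958 = 83 - 5958 = -5875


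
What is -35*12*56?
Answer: -23520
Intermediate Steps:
-35*12*56 = -420*56 = -23520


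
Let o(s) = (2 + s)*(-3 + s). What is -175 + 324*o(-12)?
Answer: 48425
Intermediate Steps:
o(s) = (-3 + s)*(2 + s)
-175 + 324*o(-12) = -175 + 324*(-6 + (-12)**2 - 1*(-12)) = -175 + 324*(-6 + 144 + 12) = -175 + 324*150 = -175 + 48600 = 48425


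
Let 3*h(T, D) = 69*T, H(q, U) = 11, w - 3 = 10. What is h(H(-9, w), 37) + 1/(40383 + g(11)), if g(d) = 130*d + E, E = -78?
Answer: 10558956/41735 ≈ 253.00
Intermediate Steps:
w = 13 (w = 3 + 10 = 13)
h(T, D) = 23*T (h(T, D) = (69*T)/3 = 23*T)
g(d) = -78 + 130*d (g(d) = 130*d - 78 = -78 + 130*d)
h(H(-9, w), 37) + 1/(40383 + g(11)) = 23*11 + 1/(40383 + (-78 + 130*11)) = 253 + 1/(40383 + (-78 + 1430)) = 253 + 1/(40383 + 1352) = 253 + 1/41735 = 10558956/41735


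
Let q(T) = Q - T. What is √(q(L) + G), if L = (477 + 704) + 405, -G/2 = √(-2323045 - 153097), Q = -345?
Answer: √(-1931 - 2*I*√2476142) ≈ 29.676 - 53.025*I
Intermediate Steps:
G = -2*I*√2476142 (G = -2*√(-2323045 - 153097) = -2*I*√2476142 ≈ -3147.2*I)
L = 1586 (L = 1181 + 405 = 1586)
q(T) = -345 - T
√(q(L) + G) = √((-345 - 1*1586) - 2*I*√2476142) = √((-345 - 1586) - 2*I*√2476142) = √(-1931 - 2*I*√2476142)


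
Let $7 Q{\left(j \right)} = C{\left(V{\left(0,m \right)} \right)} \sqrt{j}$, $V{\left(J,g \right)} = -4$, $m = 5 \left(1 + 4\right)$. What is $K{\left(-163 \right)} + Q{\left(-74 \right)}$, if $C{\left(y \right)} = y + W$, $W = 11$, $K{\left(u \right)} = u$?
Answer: $-163 + i \sqrt{74} \approx -163.0 + 8.6023 i$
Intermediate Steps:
$m = 25$ ($m = 5 \cdot 5 = 25$)
$C{\left(y \right)} = 11 + y$ ($C{\left(y \right)} = y + 11 = 11 + y$)
$Q{\left(j \right)} = \sqrt{j}$ ($Q{\left(j \right)} = \frac{\left(11 - 4\right) \sqrt{j}}{7} = \frac{7 \sqrt{j}}{7} = \sqrt{j}$)
$K{\left(-163 \right)} + Q{\left(-74 \right)} = -163 + \sqrt{-74} = -163 + i \sqrt{74}$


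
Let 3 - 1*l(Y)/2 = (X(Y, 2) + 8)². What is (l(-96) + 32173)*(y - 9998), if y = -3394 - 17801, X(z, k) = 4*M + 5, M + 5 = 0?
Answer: -1000702633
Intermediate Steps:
M = -5 (M = -5 + 0 = -5)
X(z, k) = -15 (X(z, k) = 4*(-5) + 5 = -20 + 5 = -15)
y = -21195
l(Y) = -92 (l(Y) = 6 - 2*(-15 + 8)² = 6 - 2*(-7)² = 6 - 2*49 = 6 - 98 = -92)
(l(-96) + 32173)*(y - 9998) = (-92 + 32173)*(-21195 - 9998) = 32081*(-31193) = -1000702633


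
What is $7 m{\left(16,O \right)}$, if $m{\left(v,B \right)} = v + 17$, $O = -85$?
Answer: $231$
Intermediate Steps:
$m{\left(v,B \right)} = 17 + v$
$7 m{\left(16,O \right)} = 7 \left(17 + 16\right) = 7 \cdot 33 = 231$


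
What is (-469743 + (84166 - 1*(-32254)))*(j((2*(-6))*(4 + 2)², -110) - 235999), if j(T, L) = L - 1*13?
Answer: 83427333406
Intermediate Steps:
j(T, L) = -13 + L (j(T, L) = L - 13 = -13 + L)
(-469743 + (84166 - 1*(-32254)))*(j((2*(-6))*(4 + 2)², -110) - 235999) = (-469743 + (84166 - 1*(-32254)))*((-13 - 110) - 235999) = (-469743 + (84166 + 32254))*(-123 - 235999) = (-469743 + 116420)*(-236122) = -353323*(-236122) = 83427333406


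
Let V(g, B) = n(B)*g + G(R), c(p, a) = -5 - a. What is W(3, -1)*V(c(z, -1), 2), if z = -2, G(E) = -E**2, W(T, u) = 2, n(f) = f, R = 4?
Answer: -48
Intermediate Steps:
V(g, B) = -16 + B*g (V(g, B) = B*g - 1*4**2 = B*g - 1*16 = B*g - 16 = -16 + B*g)
W(3, -1)*V(c(z, -1), 2) = 2*(-16 + 2*(-5 - 1*(-1))) = 2*(-16 + 2*(-5 + 1)) = 2*(-16 + 2*(-4)) = 2*(-16 - 8) = 2*(-24) = -48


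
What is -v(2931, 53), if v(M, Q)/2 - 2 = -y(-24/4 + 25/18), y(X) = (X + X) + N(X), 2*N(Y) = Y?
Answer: -487/18 ≈ -27.056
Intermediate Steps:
N(Y) = Y/2
y(X) = 5*X/2 (y(X) = (X + X) + X/2 = 2*X + X/2 = 5*X/2)
v(M, Q) = 487/18 (v(M, Q) = 4 + 2*(-5*(-24/4 + 25/18)/2) = 4 + 2*(-5*(-24*1/4 + 25*(1/18))/2) = 4 + 2*(-5*(-6 + 25/18)/2) = 4 + 2*(-5*(-83)/(2*18)) = 4 + 2*(-1*(-415/36)) = 4 + 2*(415/36) = 4 + 415/18 = 487/18)
-v(2931, 53) = -1*487/18 = -487/18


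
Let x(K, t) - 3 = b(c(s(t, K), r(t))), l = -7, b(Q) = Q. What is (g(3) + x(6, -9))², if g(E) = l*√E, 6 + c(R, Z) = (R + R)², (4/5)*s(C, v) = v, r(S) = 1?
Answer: 49431 - 3108*√3 ≈ 44048.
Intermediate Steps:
s(C, v) = 5*v/4
c(R, Z) = -6 + 4*R² (c(R, Z) = -6 + (R + R)² = -6 + (2*R)² = -6 + 4*R²)
x(K, t) = -3 + 25*K²/4 (x(K, t) = 3 + (-6 + 4*(5*K/4)²) = 3 + (-6 + 4*(25*K²/16)) = 3 + (-6 + 25*K²/4) = -3 + 25*K²/4)
g(E) = -7*√E
(g(3) + x(6, -9))² = (-7*√3 + (-3 + (25/4)*6²))² = (-7*√3 + (-3 + (25/4)*36))² = (-7*√3 + (-3 + 225))² = (-7*√3 + 222)² = (222 - 7*√3)²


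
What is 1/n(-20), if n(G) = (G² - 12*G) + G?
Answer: 1/620 ≈ 0.0016129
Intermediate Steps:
n(G) = G² - 11*G
1/n(-20) = 1/(-20*(-11 - 20)) = 1/(-20*(-31)) = 1/620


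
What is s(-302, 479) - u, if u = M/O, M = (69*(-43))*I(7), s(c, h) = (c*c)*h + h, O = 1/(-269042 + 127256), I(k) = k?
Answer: -2901066239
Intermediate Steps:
O = -1/141786 (O = 1/(-141786) = -1/141786 ≈ -7.0529e-6)
s(c, h) = h + h*c² (s(c, h) = c²*h + h = h*c² + h = h + h*c²)
M = -20769 (M = (69*(-43))*7 = -2967*7 = -20769)
u = 2944753434 (u = -20769/(-1/141786) = -20769*(-141786) = 2944753434)
s(-302, 479) - u = 479*(1 + (-302)²) - 1*2944753434 = 479*(1 + 91204) - 2944753434 = 479*91205 - 2944753434 = 43687195 - 2944753434 = -2901066239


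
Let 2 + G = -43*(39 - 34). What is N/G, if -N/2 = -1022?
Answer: -292/31 ≈ -9.4194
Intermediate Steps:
N = 2044 (N = -2*(-1022) = 2044)
G = -217 (G = -2 - 43*(39 - 34) = -2 - 43*5 = -2 - 215 = -217)
N/G = 2044/(-217) = 2044*(-1/217) = -292/31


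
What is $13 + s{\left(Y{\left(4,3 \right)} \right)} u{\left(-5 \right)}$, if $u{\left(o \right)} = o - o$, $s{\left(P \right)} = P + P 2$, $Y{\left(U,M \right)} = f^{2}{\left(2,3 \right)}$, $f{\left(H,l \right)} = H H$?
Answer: $13$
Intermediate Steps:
$f{\left(H,l \right)} = H^{2}$
$Y{\left(U,M \right)} = 16$ ($Y{\left(U,M \right)} = \left(2^{2}\right)^{2} = 4^{2} = 16$)
$s{\left(P \right)} = 3 P$ ($s{\left(P \right)} = P + 2 P = 3 P$)
$u{\left(o \right)} = 0$
$13 + s{\left(Y{\left(4,3 \right)} \right)} u{\left(-5 \right)} = 13 + 3 \cdot 16 \cdot 0 = 13 + 48 \cdot 0 = 13 + 0 = 13$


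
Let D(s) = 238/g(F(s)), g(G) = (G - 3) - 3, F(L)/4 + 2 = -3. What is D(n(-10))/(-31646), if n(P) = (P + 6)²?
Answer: 119/411398 ≈ 0.00028926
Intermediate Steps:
F(L) = -20 (F(L) = -8 + 4*(-3) = -8 - 12 = -20)
g(G) = -6 + G (g(G) = (-3 + G) - 3 = -6 + G)
n(P) = (6 + P)²
D(s) = -119/13 (D(s) = 238/(-6 - 20) = 238/(-26) = 238*(-1/26) = -119/13)
D(n(-10))/(-31646) = -119/13/(-31646) = -119/13*(-1/31646) = 119/411398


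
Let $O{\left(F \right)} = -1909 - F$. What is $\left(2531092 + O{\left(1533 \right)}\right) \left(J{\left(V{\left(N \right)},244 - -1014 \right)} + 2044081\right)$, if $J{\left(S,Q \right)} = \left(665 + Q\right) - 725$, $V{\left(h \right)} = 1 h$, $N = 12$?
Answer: $5169749464350$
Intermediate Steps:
$V{\left(h \right)} = h$
$J{\left(S,Q \right)} = -60 + Q$
$\left(2531092 + O{\left(1533 \right)}\right) \left(J{\left(V{\left(N \right)},244 - -1014 \right)} + 2044081\right) = \left(2531092 - 3442\right) \left(\left(-60 + \left(244 - -1014\right)\right) + 2044081\right) = \left(2531092 - 3442\right) \left(\left(-60 + \left(244 + 1014\right)\right) + 2044081\right) = \left(2531092 - 3442\right) \left(\left(-60 + 1258\right) + 2044081\right) = 2527650 \left(1198 + 2044081\right) = 2527650 \cdot 2045279 = 5169749464350$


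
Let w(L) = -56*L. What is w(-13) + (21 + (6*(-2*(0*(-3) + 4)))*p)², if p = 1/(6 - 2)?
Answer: 809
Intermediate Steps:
p = ¼ (p = 1/4 = ¼ ≈ 0.25000)
w(-13) + (21 + (6*(-2*(0*(-3) + 4)))*p)² = -56*(-13) + (21 + (6*(-2*(0*(-3) + 4)))*(¼))² = 728 + (21 + (6*(-2*(0 + 4)))*(¼))² = 728 + (21 + (6*(-2*4))*(¼))² = 728 + (21 + (6*(-8))*(¼))² = 728 + (21 - 48*¼)² = 728 + (21 - 12)² = 728 + 9² = 728 + 81 = 809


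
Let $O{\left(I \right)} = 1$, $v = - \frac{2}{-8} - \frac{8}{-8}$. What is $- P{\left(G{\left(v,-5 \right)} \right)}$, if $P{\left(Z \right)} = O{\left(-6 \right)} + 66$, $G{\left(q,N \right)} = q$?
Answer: $-67$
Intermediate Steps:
$v = \frac{5}{4}$ ($v = \left(-2\right) \left(- \frac{1}{8}\right) - -1 = \frac{1}{4} + 1 = \frac{5}{4} \approx 1.25$)
$P{\left(Z \right)} = 67$ ($P{\left(Z \right)} = 1 + 66 = 67$)
$- P{\left(G{\left(v,-5 \right)} \right)} = \left(-1\right) 67 = -67$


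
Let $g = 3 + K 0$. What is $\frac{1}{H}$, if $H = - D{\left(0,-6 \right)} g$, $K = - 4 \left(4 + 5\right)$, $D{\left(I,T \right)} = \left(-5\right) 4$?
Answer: $\frac{1}{60} \approx 0.016667$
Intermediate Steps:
$D{\left(I,T \right)} = -20$
$K = -36$ ($K = \left(-4\right) 9 = -36$)
$g = 3$ ($g = 3 - 0 = 3 + 0 = 3$)
$H = 60$ ($H = \left(-1\right) \left(-20\right) 3 = 20 \cdot 3 = 60$)
$\frac{1}{H} = \frac{1}{60}$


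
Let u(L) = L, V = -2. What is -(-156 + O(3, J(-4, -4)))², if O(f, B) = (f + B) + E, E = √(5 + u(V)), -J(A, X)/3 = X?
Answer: -19884 + 282*√3 ≈ -19396.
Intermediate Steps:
J(A, X) = -3*X
E = √3 (E = √(5 - 2) = √3 ≈ 1.7320)
O(f, B) = B + f + √3 (O(f, B) = (f + B) + √3 = (B + f) + √3 = B + f + √3)
-(-156 + O(3, J(-4, -4)))² = -(-156 + (-3*(-4) + 3 + √3))² = -(-156 + (12 + 3 + √3))² = -(-156 + (15 + √3))² = -(-141 + √3)²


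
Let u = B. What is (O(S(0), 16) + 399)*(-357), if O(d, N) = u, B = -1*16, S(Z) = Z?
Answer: -136731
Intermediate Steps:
B = -16
u = -16
O(d, N) = -16
(O(S(0), 16) + 399)*(-357) = (-16 + 399)*(-357) = 383*(-357) = -136731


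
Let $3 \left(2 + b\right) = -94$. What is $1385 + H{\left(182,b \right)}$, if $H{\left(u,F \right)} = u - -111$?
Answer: $1678$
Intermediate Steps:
$b = - \frac{100}{3}$ ($b = -2 + \frac{1}{3} \left(-94\right) = -2 - \frac{94}{3} = - \frac{100}{3} \approx -33.333$)
$H{\left(u,F \right)} = 111 + u$ ($H{\left(u,F \right)} = u + 111 = 111 + u$)
$1385 + H{\left(182,b \right)} = 1385 + \left(111 + 182\right) = 1385 + 293 = 1678$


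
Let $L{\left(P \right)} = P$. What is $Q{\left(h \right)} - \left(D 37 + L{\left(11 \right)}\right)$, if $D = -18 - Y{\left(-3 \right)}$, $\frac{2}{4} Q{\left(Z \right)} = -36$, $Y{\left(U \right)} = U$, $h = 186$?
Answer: $472$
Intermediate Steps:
$Q{\left(Z \right)} = -72$ ($Q{\left(Z \right)} = 2 \left(-36\right) = -72$)
$D = -15$ ($D = -18 - -3 = -18 + 3 = -15$)
$Q{\left(h \right)} - \left(D 37 + L{\left(11 \right)}\right) = -72 - \left(\left(-15\right) 37 + 11\right) = -72 - \left(-555 + 11\right) = -72 - -544 = -72 + 544 = 472$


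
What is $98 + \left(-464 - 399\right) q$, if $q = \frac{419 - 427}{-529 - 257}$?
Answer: $\frac{35062}{393} \approx 89.216$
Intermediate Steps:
$q = \frac{4}{393}$ ($q = - \frac{8}{-786} = \left(-8\right) \left(- \frac{1}{786}\right) = \frac{4}{393} \approx 0.010178$)
$98 + \left(-464 - 399\right) q = 98 + \left(-464 - 399\right) \frac{4}{393} = 98 - \frac{3452}{393} = \frac{35062}{393}$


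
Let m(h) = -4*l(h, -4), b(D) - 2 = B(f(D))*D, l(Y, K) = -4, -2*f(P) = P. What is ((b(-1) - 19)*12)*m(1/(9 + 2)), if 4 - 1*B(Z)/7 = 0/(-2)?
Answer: -8640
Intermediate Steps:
f(P) = -P/2
B(Z) = 28 (B(Z) = 28 - 0/(-2) = 28 - 0*(-1)/2 = 28 - 7*0 = 28 + 0 = 28)
b(D) = 2 + 28*D
m(h) = 16 (m(h) = -4*(-4) = 16)
((b(-1) - 19)*12)*m(1/(9 + 2)) = (((2 + 28*(-1)) - 19)*12)*16 = (((2 - 28) - 19)*12)*16 = ((-26 - 19)*12)*16 = -45*12*16 = -540*16 = -8640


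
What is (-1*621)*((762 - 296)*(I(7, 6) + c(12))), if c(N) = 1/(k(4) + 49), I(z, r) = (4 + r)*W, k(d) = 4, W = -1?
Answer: 153085194/53 ≈ 2.8884e+6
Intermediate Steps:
I(z, r) = -4 - r (I(z, r) = (4 + r)*(-1) = -4 - r)
c(N) = 1/53 (c(N) = 1/(4 + 49) = 1/53)
(-1*621)*((762 - 296)*(I(7, 6) + c(12))) = (-1*621)*((762 - 296)*((-4 - 1*6) + 1/53)) = -289386*((-4 - 6) + 1/53) = -289386*(-10 + 1/53) = -289386*(-529)/53 = -621*(-246514/53) = 153085194/53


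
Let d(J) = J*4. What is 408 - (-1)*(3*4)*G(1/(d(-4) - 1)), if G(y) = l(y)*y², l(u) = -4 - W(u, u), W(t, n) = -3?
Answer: 117900/289 ≈ 407.96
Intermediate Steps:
d(J) = 4*J
l(u) = -1 (l(u) = -4 - 1*(-3) = -4 + 3 = -1)
G(y) = -y²
408 - (-1)*(3*4)*G(1/(d(-4) - 1)) = 408 - (-1)*(3*4)*(-(1/(4*(-4) - 1))²) = 408 - (-1)*12*(-(1/(-16 - 1))²) = 408 - (-1)*12*(-(1/(-17))²) = 408 - (-1)*12*(-(-1/17)²) = 408 - (-1)*12*(-1*1/289) = 408 - (-1)*12*(-1/289) = 408 - (-1)*(-12)/289 = 408 - 1*12/289 = 408 - 12/289 = 117900/289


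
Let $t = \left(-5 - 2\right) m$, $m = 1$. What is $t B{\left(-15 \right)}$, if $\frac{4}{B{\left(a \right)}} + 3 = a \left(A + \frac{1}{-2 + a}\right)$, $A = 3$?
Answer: $\frac{476}{801} \approx 0.59426$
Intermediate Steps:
$B{\left(a \right)} = \frac{4}{-3 + a \left(3 + \frac{1}{-2 + a}\right)}$
$t = -7$ ($t = \left(-5 - 2\right) 1 = \left(-7\right) 1 = -7$)
$t B{\left(-15 \right)} = - 7 \frac{4 \left(-2 - 15\right)}{6 - -120 + 3 \left(-15\right)^{2}} = - 7 \cdot 4 \frac{1}{6 + 120 + 3 \cdot 225} \left(-17\right) = - 7 \cdot 4 \frac{1}{6 + 120 + 675} \left(-17\right) = - 7 \cdot 4 \cdot \frac{1}{801} \left(-17\right) = \left(-7\right) \left(- \frac{68}{801}\right) = \frac{476}{801}$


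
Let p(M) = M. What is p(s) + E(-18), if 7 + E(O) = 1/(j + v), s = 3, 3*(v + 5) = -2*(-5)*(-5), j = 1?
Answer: -251/62 ≈ -4.0484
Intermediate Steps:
v = -65/3 (v = -5 + (-2*(-5)*(-5))/3 = -5 + (10*(-5))/3 = -5 + (⅓)*(-50) = -5 - 50/3 = -65/3 ≈ -21.667)
E(O) = -437/62 (E(O) = -7 + 1/(1 - 65/3) = -7 + 1/(-62/3) = -7 - 3/62 = -437/62)
p(s) + E(-18) = 3 - 437/62 = -251/62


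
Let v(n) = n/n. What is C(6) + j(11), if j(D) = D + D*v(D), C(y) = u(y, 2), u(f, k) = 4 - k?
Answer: 24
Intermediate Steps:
v(n) = 1
C(y) = 2 (C(y) = 4 - 1*2 = 4 - 2 = 2)
j(D) = 2*D (j(D) = D + D*1 = D + D = 2*D)
C(6) + j(11) = 2 + 2*11 = 2 + 22 = 24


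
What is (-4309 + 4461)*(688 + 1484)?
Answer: 330144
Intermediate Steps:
(-4309 + 4461)*(688 + 1484) = 152*2172 = 330144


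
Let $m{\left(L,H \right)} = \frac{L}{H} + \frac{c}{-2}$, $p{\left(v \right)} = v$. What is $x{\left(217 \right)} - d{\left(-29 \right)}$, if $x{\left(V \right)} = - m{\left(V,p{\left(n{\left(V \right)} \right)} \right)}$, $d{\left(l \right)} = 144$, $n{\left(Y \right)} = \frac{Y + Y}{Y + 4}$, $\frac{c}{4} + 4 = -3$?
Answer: $- \frac{537}{2} \approx -268.5$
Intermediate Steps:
$c = -28$ ($c = -16 + 4 \left(-3\right) = -16 - 12 = -28$)
$n{\left(Y \right)} = \frac{2 Y}{4 + Y}$
$m{\left(L,H \right)} = 14 + \frac{L}{H}$ ($m{\left(L,H \right)} = \frac{L}{H} - \frac{28}{-2} = \frac{L}{H} - -14 = \frac{L}{H} + 14 = 14 + \frac{L}{H}$)
$x{\left(V \right)} = -16 - \frac{V}{2}$ ($x{\left(V \right)} = - (14 + \frac{V}{2 V \frac{1}{4 + V}}) = - (14 + V \frac{4 + V}{2 V}) = - (14 + \left(2 + \frac{V}{2}\right)) = - (16 + \frac{V}{2}) = -16 - \frac{V}{2}$)
$x{\left(217 \right)} - d{\left(-29 \right)} = \left(-16 - \frac{217}{2}\right) - 144 = - \frac{249}{2} - 144 = - \frac{537}{2}$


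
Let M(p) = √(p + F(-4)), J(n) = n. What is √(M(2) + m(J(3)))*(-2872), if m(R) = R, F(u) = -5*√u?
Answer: -2872*√(3 + √2*√(1 - 5*I)) ≈ -6827.3 + 1223.0*I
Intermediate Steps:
M(p) = √(p - 10*I)
√(M(2) + m(J(3)))*(-2872) = √(√(2 - 10*I) + 3)*(-2872) = √(3 + √(2 - 10*I))*(-2872) = -2872*√(3 + √(2 - 10*I))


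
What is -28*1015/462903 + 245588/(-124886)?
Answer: -1196251858/589899021 ≈ -2.0279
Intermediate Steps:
-28*1015/462903 + 245588/(-124886) = -28420*1/462903 + 245588*(-1/124886) = -580/9447 - 122794/62443 = -1196251858/589899021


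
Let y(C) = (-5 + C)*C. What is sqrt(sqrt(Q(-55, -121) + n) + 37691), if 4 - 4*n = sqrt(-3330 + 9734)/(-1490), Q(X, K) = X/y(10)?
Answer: sqrt(83677789100 + 1490*I*sqrt(745)*sqrt(298 - sqrt(1601)))/1490 ≈ 194.14 + 0.00075778*I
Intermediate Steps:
y(C) = C*(-5 + C)
Q(X, K) = X/50 (Q(X, K) = X/((10*(-5 + 10))) = X/((10*5)) = X/50)
n = 1 + sqrt(1601)/2980 (n = 1 - sqrt(-3330 + 9734)/(4*(-1490)) = 1 - sqrt(6404)*(-1)/(4*1490) = 1 - 2*sqrt(1601)*(-1)/(4*1490) = 1 - (-1)*sqrt(1601)/2980 = 1 + sqrt(1601)/2980 ≈ 1.0134)
sqrt(sqrt(Q(-55, -121) + n) + 37691) = sqrt(sqrt((1/50)*(-55) + (1 + sqrt(1601)/2980)) + 37691) = sqrt(sqrt(-11/10 + (1 + sqrt(1601)/2980)) + 37691) = sqrt(sqrt(-1/10 + sqrt(1601)/2980) + 37691) = sqrt(37691 + sqrt(-1/10 + sqrt(1601)/2980))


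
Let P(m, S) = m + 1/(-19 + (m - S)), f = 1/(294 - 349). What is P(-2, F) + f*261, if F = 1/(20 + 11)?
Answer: -243597/35860 ≈ -6.7930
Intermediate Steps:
F = 1/31 ≈ 0.032258
f = -1/55 (f = 1/(-55) = -1/55 ≈ -0.018182)
P(m, S) = m + 1/(-19 + m - S)
P(-2, F) + f*261 = (-1 - 1*(-2)² + 19*(-2) + (1/31)*(-2))/(19 + 1/31 - 1*(-2)) - 1/55*261 = (-1 - 1*4 - 38 - 2/31)/(19 + 1/31 + 2) - 261/55 = (-1 - 4 - 38 - 2/31)/(652/31) - 261/55 = (31/652)*(-1335/31) - 261/55 = -1335/652 - 261/55 = -243597/35860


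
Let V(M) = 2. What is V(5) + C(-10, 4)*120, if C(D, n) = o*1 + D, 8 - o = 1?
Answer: -358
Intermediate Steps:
o = 7 (o = 8 - 1*1 = 8 - 1 = 7)
C(D, n) = 7 + D (C(D, n) = 7*1 + D = 7 + D)
V(5) + C(-10, 4)*120 = 2 + (7 - 10)*120 = 2 - 3*120 = 2 - 360 = -358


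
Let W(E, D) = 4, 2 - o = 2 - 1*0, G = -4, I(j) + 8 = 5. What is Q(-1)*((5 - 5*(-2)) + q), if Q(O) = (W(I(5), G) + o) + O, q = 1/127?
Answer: 5718/127 ≈ 45.024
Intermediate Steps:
q = 1/127 ≈ 0.0078740
I(j) = -3 (I(j) = -8 + 5 = -3)
o = 0 (o = 2 - (2 - 1*0) = 2 - (2 + 0) = 2 - 1*2 = 2 - 2 = 0)
Q(O) = 4 + O (Q(O) = (4 + 0) + O = 4 + O)
Q(-1)*((5 - 5*(-2)) + q) = (4 - 1)*((5 - 5*(-2)) + 1/127) = 3*((5 + 10) + 1/127) = 3*(15 + 1/127) = 3*(1906/127) = 5718/127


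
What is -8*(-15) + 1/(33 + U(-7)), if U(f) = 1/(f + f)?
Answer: 55334/461 ≈ 120.03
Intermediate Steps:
U(f) = 1/(2*f)
-8*(-15) + 1/(33 + U(-7)) = -8*(-15) + 1/(33 + (1/2)/(-7)) = 120 + 1/(33 + (1/2)*(-1/7)) = 120 + 1/(33 - 1/14) = 120 + 1/(461/14) = 120 + 14/461 = 55334/461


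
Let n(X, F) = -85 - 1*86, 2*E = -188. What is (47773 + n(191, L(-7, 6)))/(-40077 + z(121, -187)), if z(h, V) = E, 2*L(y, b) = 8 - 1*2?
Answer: -47602/40171 ≈ -1.1850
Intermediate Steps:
E = -94 (E = (1/2)*(-188) = -94)
L(y, b) = 3 (L(y, b) = (8 - 1*2)/2 = (8 - 2)/2 = (1/2)*6 = 3)
z(h, V) = -94
n(X, F) = -171 (n(X, F) = -85 - 86 = -171)
(47773 + n(191, L(-7, 6)))/(-40077 + z(121, -187)) = (47773 - 171)/(-40077 - 94) = 47602/(-40171) = 47602*(-1/40171) = -47602/40171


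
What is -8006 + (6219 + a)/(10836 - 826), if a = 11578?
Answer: -6163251/770 ≈ -8004.2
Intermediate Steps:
-8006 + (6219 + a)/(10836 - 826) = -8006 + (6219 + 11578)/(10836 - 826) = -8006 + 17797/10010 = -8006 + 17797*(1/10010) = -8006 + 1369/770 = -6163251/770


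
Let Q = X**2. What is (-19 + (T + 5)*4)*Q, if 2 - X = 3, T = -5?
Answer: -19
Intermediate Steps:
X = -1 (X = 2 - 1*3 = 2 - 3 = -1)
Q = 1 (Q = (-1)**2 = 1)
(-19 + (T + 5)*4)*Q = (-19 + (-5 + 5)*4)*1 = (-19 + 0*4)*1 = (-19 + 0)*1 = -19*1 = -19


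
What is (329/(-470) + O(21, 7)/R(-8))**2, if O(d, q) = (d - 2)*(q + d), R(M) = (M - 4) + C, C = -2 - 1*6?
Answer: 74529/100 ≈ 745.29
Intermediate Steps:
C = -8 (C = -2 - 6 = -8)
R(M) = -12 + M (R(M) = (M - 4) - 8 = (-4 + M) - 8 = -12 + M)
O(d, q) = (-2 + d)*(d + q)
(329/(-470) + O(21, 7)/R(-8))**2 = (329/(-470) + (21**2 - 2*21 - 2*7 + 21*7)/(-12 - 8))**2 = (329*(-1/470) + (441 - 42 - 14 + 147)/(-20))**2 = (-7/10 + 532*(-1/20))**2 = (-7/10 - 133/5)**2 = (-273/10)**2 = 74529/100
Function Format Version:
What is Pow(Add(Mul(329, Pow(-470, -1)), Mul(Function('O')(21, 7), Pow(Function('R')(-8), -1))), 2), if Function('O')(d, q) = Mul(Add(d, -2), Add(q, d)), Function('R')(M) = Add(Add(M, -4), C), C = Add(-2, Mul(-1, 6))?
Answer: Rational(74529, 100) ≈ 745.29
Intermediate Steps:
C = -8 (C = Add(-2, -6) = -8)
Function('R')(M) = Add(-12, M) (Function('R')(M) = Add(Add(M, -4), -8) = Add(Add(-4, M), -8) = Add(-12, M))
Function('O')(d, q) = Mul(Add(-2, d), Add(d, q))
Pow(Add(Mul(329, Pow(-470, -1)), Mul(Function('O')(21, 7), Pow(Function('R')(-8), -1))), 2) = Pow(Add(Mul(329, Pow(-470, -1)), Mul(Add(Pow(21, 2), Mul(-2, 21), Mul(-2, 7), Mul(21, 7)), Pow(Add(-12, -8), -1))), 2) = Pow(Add(Mul(329, Rational(-1, 470)), Mul(Add(441, -42, -14, 147), Pow(-20, -1))), 2) = Pow(Add(Rational(-7, 10), Mul(532, Rational(-1, 20))), 2) = Pow(Add(Rational(-7, 10), Rational(-133, 5)), 2) = Pow(Rational(-273, 10), 2) = Rational(74529, 100)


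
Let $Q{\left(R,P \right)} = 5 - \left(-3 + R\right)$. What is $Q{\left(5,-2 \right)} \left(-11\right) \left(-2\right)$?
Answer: $66$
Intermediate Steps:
$Q{\left(R,P \right)} = 8 - R$ ($Q{\left(R,P \right)} = 5 - \left(-3 + R\right) = 8 - R$)
$Q{\left(5,-2 \right)} \left(-11\right) \left(-2\right) = \left(8 - 5\right) \left(-11\right) \left(-2\right) = 3 \left(-11\right) \left(-2\right) = \left(-33\right) \left(-2\right) = 66$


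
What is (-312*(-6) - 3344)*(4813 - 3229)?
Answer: -2331648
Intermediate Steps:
(-312*(-6) - 3344)*(4813 - 3229) = (1872 - 3344)*1584 = -1472*1584 = -2331648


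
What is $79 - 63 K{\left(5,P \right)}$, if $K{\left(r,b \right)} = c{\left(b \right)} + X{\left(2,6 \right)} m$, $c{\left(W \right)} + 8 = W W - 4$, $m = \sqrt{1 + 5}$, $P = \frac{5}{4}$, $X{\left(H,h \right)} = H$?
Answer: $\frac{11785}{16} - 126 \sqrt{6} \approx 427.93$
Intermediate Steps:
$P = \frac{5}{4}$ ($P = 5 \cdot \frac{1}{4} = \frac{5}{4} \approx 1.25$)
$m = \sqrt{6} \approx 2.4495$
$c{\left(W \right)} = -12 + W^{2}$ ($c{\left(W \right)} = -8 + \left(W W - 4\right) = -8 + \left(W^{2} - 4\right) = -8 + \left(-4 + W^{2}\right) = -12 + W^{2}$)
$K{\left(r,b \right)} = -12 + b^{2} + 2 \sqrt{6}$ ($K{\left(r,b \right)} = \left(-12 + b^{2}\right) + 2 \sqrt{6} = -12 + b^{2} + 2 \sqrt{6}$)
$79 - 63 K{\left(5,P \right)} = 79 - 63 \left(-12 + \left(\frac{5}{4}\right)^{2} + 2 \sqrt{6}\right) = 79 - 63 \left(-12 + \frac{25}{16} + 2 \sqrt{6}\right) = 79 - 63 \left(- \frac{167}{16} + 2 \sqrt{6}\right) = 79 + \left(\frac{10521}{16} - 126 \sqrt{6}\right) = \frac{11785}{16} - 126 \sqrt{6}$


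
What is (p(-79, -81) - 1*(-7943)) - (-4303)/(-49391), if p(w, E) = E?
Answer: 388307739/49391 ≈ 7861.9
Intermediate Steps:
(p(-79, -81) - 1*(-7943)) - (-4303)/(-49391) = (-81 - 1*(-7943)) - (-4303)/(-49391) = (-81 + 7943) - (-4303)*(-1)/49391 = 7862 - 1*4303/49391 = 7862 - 4303/49391 = 388307739/49391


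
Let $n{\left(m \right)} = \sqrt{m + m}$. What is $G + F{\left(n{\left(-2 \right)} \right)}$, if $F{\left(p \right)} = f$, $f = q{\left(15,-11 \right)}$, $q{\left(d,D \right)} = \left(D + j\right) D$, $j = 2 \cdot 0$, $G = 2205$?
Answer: $2326$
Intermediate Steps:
$j = 0$
$n{\left(m \right)} = \sqrt{2} \sqrt{m}$ ($n{\left(m \right)} = \sqrt{2 m} = \sqrt{2} \sqrt{m}$)
$q{\left(d,D \right)} = D^{2}$ ($q{\left(d,D \right)} = \left(D + 0\right) D = D D = D^{2}$)
$f = 121$ ($f = \left(-11\right)^{2} = 121$)
$F{\left(p \right)} = 121$
$G + F{\left(n{\left(-2 \right)} \right)} = 2205 + 121 = 2326$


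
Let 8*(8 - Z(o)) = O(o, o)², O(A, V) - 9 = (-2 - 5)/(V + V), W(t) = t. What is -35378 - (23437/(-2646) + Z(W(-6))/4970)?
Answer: -4252581881251/120234240 ≈ -35369.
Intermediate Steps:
O(A, V) = 9 - 7/(2*V) (O(A, V) = 9 + (-2 - 5)/(V + V) = 9 - 7*1/(2*V) = 9 - 7/(2*V))
Z(o) = 8 - (9 - 7/(2*o))²/8
-35378 - (23437/(-2646) + Z(W(-6))/4970) = -35378 - (23437/(-2646) + ((1/32)*(-49 - 68*(-6)² + 252*(-6))/(-6)²)/4970) = -35378 - (23437*(-1/2646) + ((1/32)*(1/36)*(-49 - 68*36 - 1512))*(1/4970)) = -35378 - (-23437/2646 + ((1/32)*(1/36)*(-49 - 2448 - 1512))*(1/4970)) = -35378 - (-23437/2646 + ((1/32)*(1/36)*(-4009))*(1/4970)) = -35378 - (-23437/2646 - 4009/1152*1/4970) = -35378 - (-23437/2646 - 4009/5725440) = -35378 - 1*(-1065061469/120234240) = -35378 + 1065061469/120234240 = -4252581881251/120234240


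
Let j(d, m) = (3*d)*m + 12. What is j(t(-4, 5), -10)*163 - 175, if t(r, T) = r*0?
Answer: 1781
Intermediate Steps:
t(r, T) = 0
j(d, m) = 12 + 3*d*m (j(d, m) = 3*d*m + 12 = 12 + 3*d*m)
j(t(-4, 5), -10)*163 - 175 = (12 + 3*0*(-10))*163 - 175 = (12 + 0)*163 - 175 = 12*163 - 175 = 1956 - 175 = 1781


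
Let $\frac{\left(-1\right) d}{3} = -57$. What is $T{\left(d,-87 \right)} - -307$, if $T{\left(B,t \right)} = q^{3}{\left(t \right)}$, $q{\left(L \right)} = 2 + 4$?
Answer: $523$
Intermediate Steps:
$d = 171$ ($d = \left(-3\right) \left(-57\right) = 171$)
$q{\left(L \right)} = 6$
$T{\left(B,t \right)} = 216$ ($T{\left(B,t \right)} = 6^{3} = 216$)
$T{\left(d,-87 \right)} - -307 = 216 - -307 = 216 + 307 = 523$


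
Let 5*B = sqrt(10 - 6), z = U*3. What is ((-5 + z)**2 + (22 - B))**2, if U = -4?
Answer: 2411809/25 ≈ 96472.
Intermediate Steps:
z = -12 (z = -4*3 = -12)
B = 2/5 (B = sqrt(10 - 6)/5 = sqrt(4)/5 = (1/5)*2 = 2/5 ≈ 0.40000)
((-5 + z)**2 + (22 - B))**2 = ((-5 - 12)**2 + (22 - 1*2/5))**2 = ((-17)**2 + (22 - 2/5))**2 = (289 + 108/5)**2 = (1553/5)**2 = 2411809/25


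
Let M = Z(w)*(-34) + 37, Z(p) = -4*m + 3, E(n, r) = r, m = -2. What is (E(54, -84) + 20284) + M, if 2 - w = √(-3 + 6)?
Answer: 19863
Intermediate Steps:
w = 2 - √3 (w = 2 - √(-3 + 6) = 2 - √3 ≈ 0.26795)
Z(p) = 11 (Z(p) = -4*(-2) + 3 = 8 + 3 = 11)
M = -337 (M = 11*(-34) + 37 = -374 + 37 = -337)
(E(54, -84) + 20284) + M = (-84 + 20284) - 337 = 20200 - 337 = 19863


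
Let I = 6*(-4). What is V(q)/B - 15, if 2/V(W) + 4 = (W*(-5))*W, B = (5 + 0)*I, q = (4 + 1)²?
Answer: -2816099/187740 ≈ -15.000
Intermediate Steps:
q = 25 (q = 5² = 25)
I = -24
B = -120 (B = (5 + 0)*(-24) = 5*(-24) = -120)
V(W) = 2/(-4 - 5*W²) (V(W) = 2/(-4 + (W*(-5))*W) = 2/(-4 + (-5*W)*W) = 2/(-4 - 5*W²))
V(q)/B - 15 = (-2/(4 + 5*25²))/(-120) - 15 = -(-1)/(60*(4 + 5*625)) - 15 = -(-1)/(60*(4 + 3125)) - 15 = -(-1)/(60*3129) - 15 = -1/120*(-2/3129) - 15 = 1/187740 - 15 = -2816099/187740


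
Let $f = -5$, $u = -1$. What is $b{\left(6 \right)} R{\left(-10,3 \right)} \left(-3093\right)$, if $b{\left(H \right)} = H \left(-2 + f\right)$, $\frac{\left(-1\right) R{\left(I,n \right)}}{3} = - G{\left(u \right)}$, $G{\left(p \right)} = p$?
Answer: $-389718$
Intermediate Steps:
$R{\left(I,n \right)} = -3$ ($R{\left(I,n \right)} = - 3 \left(\left(-1\right) \left(-1\right)\right) = \left(-3\right) 1 = -3$)
$b{\left(H \right)} = - 7 H$ ($b{\left(H \right)} = H \left(-2 - 5\right) = H \left(-7\right) = - 7 H$)
$b{\left(6 \right)} R{\left(-10,3 \right)} \left(-3093\right) = \left(-7\right) 6 \left(-3\right) \left(-3093\right) = \left(-42\right) \left(-3\right) \left(-3093\right) = 126 \left(-3093\right) = -389718$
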